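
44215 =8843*5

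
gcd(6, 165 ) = 3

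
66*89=5874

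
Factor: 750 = 2^1 * 3^1*5^3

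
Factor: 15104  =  2^8*59^1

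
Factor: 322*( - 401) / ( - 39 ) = 2^1*3^( - 1 )*7^1 * 13^( - 1) * 23^1*401^1 = 129122/39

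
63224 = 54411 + 8813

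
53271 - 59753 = -6482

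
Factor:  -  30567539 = - 43^1*710873^1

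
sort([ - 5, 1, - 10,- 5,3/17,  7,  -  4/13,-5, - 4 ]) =[ - 10, - 5, - 5,-5 , - 4, - 4/13,3/17 , 1, 7]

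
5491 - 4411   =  1080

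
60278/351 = 60278/351 = 171.73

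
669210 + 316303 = 985513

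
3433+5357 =8790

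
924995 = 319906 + 605089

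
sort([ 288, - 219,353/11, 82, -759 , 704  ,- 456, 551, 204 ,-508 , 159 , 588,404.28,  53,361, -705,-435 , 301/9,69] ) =[ - 759, - 705, -508,-456 ,-435 , - 219,353/11 , 301/9, 53,69, 82,159, 204,288,361, 404.28, 551 , 588,704 ]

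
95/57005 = 19/11401 = 0.00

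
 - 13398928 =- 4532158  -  8866770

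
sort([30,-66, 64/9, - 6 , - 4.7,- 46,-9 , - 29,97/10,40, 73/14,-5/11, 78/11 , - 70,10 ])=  [ - 70,-66 ,-46 , - 29, - 9, - 6 ,-4.7, - 5/11,73/14, 78/11, 64/9, 97/10 , 10, 30,40]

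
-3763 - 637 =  - 4400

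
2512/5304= 314/663 = 0.47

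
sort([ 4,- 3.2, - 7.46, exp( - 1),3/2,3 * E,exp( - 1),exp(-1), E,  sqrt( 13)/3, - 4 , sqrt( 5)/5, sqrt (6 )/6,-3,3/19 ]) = [  -  7.46, - 4, - 3.2, - 3, 3/19, exp ( - 1), exp( - 1),exp(  -  1), sqrt(6)/6, sqrt( 5) /5, sqrt( 13) /3,3/2, E, 4, 3*E ]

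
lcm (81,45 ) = 405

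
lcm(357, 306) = 2142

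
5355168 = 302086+5053082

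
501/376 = 1 + 125/376 = 1.33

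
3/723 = 1/241 = 0.00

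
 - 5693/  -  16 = 355+13/16 = 355.81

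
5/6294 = 5/6294 =0.00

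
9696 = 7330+2366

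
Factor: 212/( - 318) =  - 2^1*3^( - 1)  =  - 2/3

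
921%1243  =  921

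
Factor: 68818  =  2^1*19^1*1811^1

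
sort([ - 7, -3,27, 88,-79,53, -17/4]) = [ - 79, - 7, - 17/4, - 3,27,53,  88 ]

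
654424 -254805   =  399619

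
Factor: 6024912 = 2^4*  3^1 * 31^1*4049^1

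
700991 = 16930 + 684061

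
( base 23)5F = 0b10000010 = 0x82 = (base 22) 5K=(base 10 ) 130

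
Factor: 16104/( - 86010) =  - 2^2 *5^ ( - 1)*  11^1*47^( - 1 ) = - 44/235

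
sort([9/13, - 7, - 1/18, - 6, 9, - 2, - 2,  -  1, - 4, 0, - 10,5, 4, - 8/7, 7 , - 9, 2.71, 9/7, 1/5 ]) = [ - 10,-9, - 7, - 6, - 4 ,-2,-2,-8/7, - 1,-1/18,0,  1/5, 9/13,9/7,2.71 , 4,5,7, 9 ]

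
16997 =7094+9903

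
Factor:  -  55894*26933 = -2^1*23^1*1171^1* 27947^1 = -  1505393102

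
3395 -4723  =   - 1328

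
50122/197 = 254+84/197 = 254.43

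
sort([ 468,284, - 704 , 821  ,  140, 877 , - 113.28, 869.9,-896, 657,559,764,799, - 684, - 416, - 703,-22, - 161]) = [ - 896,  -  704, - 703, - 684, - 416,- 161, - 113.28, - 22,140,284,468, 559,657, 764,799, 821, 869.9, 877 ]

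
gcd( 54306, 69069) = 21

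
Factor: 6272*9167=2^7*7^2*89^1 *103^1 = 57495424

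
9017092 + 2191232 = 11208324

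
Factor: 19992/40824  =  119/243=   3^( - 5)*7^1*17^1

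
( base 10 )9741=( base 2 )10011000001101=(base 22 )K2H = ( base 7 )40254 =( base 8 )23015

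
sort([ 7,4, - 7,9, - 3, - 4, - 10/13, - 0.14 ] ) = [ - 7, - 4 , - 3, - 10/13, - 0.14,4, 7, 9]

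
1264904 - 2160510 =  - 895606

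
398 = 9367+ - 8969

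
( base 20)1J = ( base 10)39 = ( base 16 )27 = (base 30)19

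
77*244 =18788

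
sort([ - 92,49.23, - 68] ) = [ - 92, - 68, 49.23] 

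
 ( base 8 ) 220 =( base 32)4g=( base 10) 144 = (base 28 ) 54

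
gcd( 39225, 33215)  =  5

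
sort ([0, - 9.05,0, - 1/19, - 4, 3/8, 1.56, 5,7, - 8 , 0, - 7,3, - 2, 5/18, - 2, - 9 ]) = [-9.05, - 9, - 8,- 7, - 4,-2, -2, - 1/19, 0,  0,0, 5/18,3/8,1.56,3,  5,7 ] 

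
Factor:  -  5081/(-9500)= 2^( - 2)*5^(- 3 )*19^ (- 1)*5081^1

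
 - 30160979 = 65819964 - 95980943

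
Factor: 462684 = 2^2*3^1* 38557^1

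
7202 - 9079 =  - 1877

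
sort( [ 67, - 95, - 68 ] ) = [ - 95,-68, 67 ]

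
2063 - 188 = 1875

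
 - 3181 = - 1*3181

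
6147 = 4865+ 1282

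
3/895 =3/895 = 0.00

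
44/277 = 44/277 = 0.16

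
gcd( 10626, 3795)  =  759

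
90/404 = 45/202 =0.22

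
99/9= 11 = 11.00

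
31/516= 31/516 = 0.06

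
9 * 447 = 4023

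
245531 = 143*1717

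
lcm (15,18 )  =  90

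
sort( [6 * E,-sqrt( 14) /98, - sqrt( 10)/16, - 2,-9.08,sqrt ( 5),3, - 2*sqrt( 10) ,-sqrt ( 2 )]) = [-9.08, - 2*sqrt (10), - 2, - sqrt (2 ) ,  -  sqrt( 10) /16,  -  sqrt (14 )/98,sqrt( 5 ),3, 6*E]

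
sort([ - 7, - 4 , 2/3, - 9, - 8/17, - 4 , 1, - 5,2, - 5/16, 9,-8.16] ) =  [-9, - 8.16, -7, - 5, - 4, - 4, - 8/17, - 5/16, 2/3,  1,2,9] 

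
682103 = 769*887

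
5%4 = 1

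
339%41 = 11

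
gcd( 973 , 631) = 1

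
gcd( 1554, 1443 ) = 111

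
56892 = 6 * 9482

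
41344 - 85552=-44208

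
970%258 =196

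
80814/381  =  26938/127 = 212.11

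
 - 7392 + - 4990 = -12382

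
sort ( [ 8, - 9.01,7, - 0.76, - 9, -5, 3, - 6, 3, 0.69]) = [-9.01, - 9, - 6, - 5, - 0.76,0.69, 3,3,7,  8 ]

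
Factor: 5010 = 2^1*3^1 * 5^1 * 167^1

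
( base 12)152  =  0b11001110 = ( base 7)413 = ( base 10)206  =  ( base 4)3032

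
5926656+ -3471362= 2455294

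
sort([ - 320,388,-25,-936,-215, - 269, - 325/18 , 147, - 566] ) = [ - 936, - 566, - 320 ,-269, - 215, - 25,-325/18, 147,388 ] 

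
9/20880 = 1/2320= 0.00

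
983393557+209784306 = 1193177863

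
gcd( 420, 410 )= 10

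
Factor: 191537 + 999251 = 1190788= 2^2*349^1*853^1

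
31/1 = 31 = 31.00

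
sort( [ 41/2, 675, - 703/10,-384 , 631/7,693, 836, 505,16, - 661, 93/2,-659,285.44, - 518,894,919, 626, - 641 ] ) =[ - 661,  -  659, - 641, -518, - 384, -703/10, 16 , 41/2 , 93/2,631/7 , 285.44,505 , 626 , 675,  693, 836, 894,919 ]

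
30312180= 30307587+4593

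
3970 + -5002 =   -  1032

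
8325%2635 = 420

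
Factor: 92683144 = 2^3*11585393^1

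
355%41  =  27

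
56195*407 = 22871365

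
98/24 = 49/12=4.08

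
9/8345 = 9/8345 = 0.00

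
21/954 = 7/318 = 0.02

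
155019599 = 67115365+87904234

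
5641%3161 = 2480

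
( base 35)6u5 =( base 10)8405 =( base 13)3a97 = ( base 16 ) 20d5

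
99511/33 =3015 + 16/33  =  3015.48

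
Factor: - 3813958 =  - 2^1*73^1*151^1 * 173^1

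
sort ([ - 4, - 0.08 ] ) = [-4, - 0.08 ]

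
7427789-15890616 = - 8462827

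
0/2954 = 0=0.00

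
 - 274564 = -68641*4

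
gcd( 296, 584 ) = 8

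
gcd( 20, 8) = 4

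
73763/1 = 73763 =73763.00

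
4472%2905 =1567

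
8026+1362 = 9388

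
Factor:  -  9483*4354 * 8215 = -2^1*3^1*5^1*7^1 * 29^1 * 31^1 * 53^1*109^1* 311^1 = - 339188987130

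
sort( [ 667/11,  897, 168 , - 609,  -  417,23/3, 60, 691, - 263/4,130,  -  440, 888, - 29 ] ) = [-609, - 440, - 417,  -  263/4 , - 29,  23/3,60, 667/11, 130, 168,691,888, 897]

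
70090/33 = 2123 +31/33 = 2123.94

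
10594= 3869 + 6725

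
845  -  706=139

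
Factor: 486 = 2^1*3^5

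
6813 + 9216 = 16029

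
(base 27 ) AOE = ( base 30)8p2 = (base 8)17420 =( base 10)7952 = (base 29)9D6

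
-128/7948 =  - 1 + 1955/1987 = - 0.02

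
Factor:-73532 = - 2^2*31^1 * 593^1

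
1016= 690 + 326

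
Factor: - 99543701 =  - 23^1*1933^1*2239^1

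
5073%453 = 90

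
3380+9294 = 12674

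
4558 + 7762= 12320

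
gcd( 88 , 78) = 2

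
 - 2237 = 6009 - 8246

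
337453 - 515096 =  - 177643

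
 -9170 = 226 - 9396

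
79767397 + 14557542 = 94324939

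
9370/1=9370 = 9370.00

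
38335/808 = 38335/808 = 47.44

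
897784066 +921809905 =1819593971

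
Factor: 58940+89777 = 148717 = 127^1 * 1171^1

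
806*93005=74962030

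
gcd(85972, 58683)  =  1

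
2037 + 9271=11308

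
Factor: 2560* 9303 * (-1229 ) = - 2^9 * 3^1*5^1*7^1*443^1 * 1229^1 =-29269470720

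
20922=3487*6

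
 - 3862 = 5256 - 9118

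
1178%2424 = 1178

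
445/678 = 445/678 = 0.66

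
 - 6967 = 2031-8998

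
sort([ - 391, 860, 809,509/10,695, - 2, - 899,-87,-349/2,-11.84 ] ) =[-899, - 391, - 349/2, - 87, - 11.84, - 2,509/10,695, 809, 860 ] 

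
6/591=2/197= 0.01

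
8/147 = 8/147  =  0.05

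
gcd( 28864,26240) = 2624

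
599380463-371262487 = 228117976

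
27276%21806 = 5470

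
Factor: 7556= 2^2*1889^1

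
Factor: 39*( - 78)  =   - 3042 = - 2^1*3^2 * 13^2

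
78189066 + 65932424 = 144121490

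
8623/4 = 2155 + 3/4= 2155.75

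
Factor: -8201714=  - 2^1*359^1*11423^1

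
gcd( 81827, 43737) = 1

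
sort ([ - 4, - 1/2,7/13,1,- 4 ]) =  [- 4, - 4, -1/2,7/13,1 ] 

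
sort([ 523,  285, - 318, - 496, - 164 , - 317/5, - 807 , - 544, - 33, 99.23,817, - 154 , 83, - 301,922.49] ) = [  -  807, - 544, - 496, - 318 , - 301, - 164, - 154 , - 317/5, - 33,83,  99.23,285,523, 817,922.49 ]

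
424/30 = 14+2/15 = 14.13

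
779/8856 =19/216 = 0.09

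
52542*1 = 52542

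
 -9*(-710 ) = 6390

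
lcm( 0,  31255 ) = 0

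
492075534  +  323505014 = 815580548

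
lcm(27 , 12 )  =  108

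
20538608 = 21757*944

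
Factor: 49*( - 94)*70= -2^2*5^1 * 7^3*47^1= - 322420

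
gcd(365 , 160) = 5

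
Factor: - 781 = -11^1* 71^1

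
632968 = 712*889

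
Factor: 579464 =2^3*113^1*641^1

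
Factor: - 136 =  - 2^3*17^1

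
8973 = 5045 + 3928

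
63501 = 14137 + 49364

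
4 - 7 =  - 3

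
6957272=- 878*(- 7924 )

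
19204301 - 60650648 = -41446347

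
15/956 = 15/956 = 0.02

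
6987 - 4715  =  2272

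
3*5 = 15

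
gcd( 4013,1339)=1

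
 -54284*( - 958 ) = 52004072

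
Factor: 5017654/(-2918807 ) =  -2^1*2508827^1*2918807^( - 1 ) 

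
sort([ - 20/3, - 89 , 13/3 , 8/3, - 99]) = [ - 99,-89, - 20/3,8/3,13/3] 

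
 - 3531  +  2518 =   -  1013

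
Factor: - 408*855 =  -  348840= - 2^3 * 3^3*5^1* 17^1 * 19^1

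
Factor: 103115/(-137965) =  - 503/673 = - 503^1*673^( - 1 )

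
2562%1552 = 1010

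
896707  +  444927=1341634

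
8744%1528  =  1104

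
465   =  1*465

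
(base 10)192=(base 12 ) 140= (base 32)60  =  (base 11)165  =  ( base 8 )300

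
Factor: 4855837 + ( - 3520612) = 1335225  =  3^1*5^2*19^1 * 937^1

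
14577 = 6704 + 7873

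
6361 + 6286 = 12647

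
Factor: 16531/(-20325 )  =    -  61/75 = - 3^( - 1) * 5^ ( - 2 )*61^1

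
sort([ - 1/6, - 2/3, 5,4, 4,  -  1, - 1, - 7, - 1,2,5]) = [ - 7,-1,  -  1, - 1, - 2/3, - 1/6, 2, 4, 4,5, 5 ]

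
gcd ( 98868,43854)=6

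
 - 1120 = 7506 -8626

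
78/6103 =78/6103 = 0.01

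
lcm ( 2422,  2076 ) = 14532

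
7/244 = 7/244 = 0.03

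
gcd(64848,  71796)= 2316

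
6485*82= 531770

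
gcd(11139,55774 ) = 79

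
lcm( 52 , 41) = 2132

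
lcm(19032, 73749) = 589992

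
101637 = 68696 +32941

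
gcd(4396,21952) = 28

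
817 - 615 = 202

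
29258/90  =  325 + 4/45 =325.09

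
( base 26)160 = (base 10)832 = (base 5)11312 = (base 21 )1id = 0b1101000000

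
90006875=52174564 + 37832311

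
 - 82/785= - 82/785 = - 0.10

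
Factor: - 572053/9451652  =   - 2^( - 2)*7^( - 1 )*31^(  -  1 )*10889^ ( - 1 )  *  572053^1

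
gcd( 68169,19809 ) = 93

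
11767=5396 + 6371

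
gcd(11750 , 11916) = 2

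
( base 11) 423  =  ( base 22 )113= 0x1FD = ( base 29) HG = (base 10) 509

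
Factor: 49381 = 19^1*23^1 * 113^1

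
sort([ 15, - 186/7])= [-186/7, 15]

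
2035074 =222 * 9167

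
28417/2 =28417/2 = 14208.50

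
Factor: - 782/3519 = -2^1*3^( - 2) = - 2/9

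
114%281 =114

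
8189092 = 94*87118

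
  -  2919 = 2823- 5742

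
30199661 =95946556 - 65746895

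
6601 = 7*943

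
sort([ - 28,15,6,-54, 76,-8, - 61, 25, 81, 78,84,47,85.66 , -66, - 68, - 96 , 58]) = [ - 96, - 68, - 66, -61,  -  54, - 28, - 8,6, 15, 25,47,58, 76,78, 81,84,85.66]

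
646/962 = 323/481= 0.67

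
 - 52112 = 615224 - 667336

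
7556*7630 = 57652280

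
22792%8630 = 5532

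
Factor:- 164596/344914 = -82298/172457=- 2^1 * 37^( - 1 )*59^ ( - 1)*79^( - 1)*41149^1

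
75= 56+19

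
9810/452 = 21 + 159/226 = 21.70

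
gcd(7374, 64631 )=1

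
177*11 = 1947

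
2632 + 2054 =4686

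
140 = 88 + 52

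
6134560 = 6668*920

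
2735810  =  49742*55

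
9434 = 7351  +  2083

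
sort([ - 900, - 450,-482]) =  [ - 900, - 482, - 450 ] 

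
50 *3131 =156550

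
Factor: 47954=2^1 * 23977^1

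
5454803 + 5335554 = 10790357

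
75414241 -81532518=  - 6118277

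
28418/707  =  40 + 138/707  =  40.20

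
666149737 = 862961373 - 196811636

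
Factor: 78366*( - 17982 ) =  - 2^2*3^6*37^2*353^1 =-  1409177412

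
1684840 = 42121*40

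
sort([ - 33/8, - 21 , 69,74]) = [ - 21, - 33/8,69,74 ] 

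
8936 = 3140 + 5796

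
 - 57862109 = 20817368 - 78679477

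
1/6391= 1/6391 = 0.00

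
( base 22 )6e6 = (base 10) 3218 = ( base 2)110010010010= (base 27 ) 4B5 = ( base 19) 8H7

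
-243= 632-875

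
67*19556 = 1310252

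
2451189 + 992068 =3443257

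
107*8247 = 882429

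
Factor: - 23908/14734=-86/53 = -2^1*43^1 * 53^( - 1) 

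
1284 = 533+751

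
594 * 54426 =32329044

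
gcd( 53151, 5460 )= 21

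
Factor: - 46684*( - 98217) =2^2*3^2*7^1*11^1*1061^1* 1559^1 = 4585162428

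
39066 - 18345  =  20721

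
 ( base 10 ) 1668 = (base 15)763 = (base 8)3204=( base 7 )4602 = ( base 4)122010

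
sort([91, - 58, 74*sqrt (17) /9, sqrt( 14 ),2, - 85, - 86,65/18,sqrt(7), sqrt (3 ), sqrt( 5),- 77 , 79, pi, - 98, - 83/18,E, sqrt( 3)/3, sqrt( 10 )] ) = [ - 98, - 86, - 85 , - 77, - 58, - 83/18 , sqrt( 3 ) /3,  sqrt( 3), 2, sqrt( 5),sqrt( 7 ), E, pi,  sqrt(  10) , 65/18, sqrt (14) , 74* sqrt( 17 ) /9,79, 91]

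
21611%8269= 5073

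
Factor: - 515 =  - 5^1*103^1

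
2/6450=1/3225 = 0.00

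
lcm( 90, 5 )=90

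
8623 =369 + 8254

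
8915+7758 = 16673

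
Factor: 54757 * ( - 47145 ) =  - 3^1*5^1 * 7^1*17^1*449^1 * 3221^1 = -2581518765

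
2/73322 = 1/36661 = 0.00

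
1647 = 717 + 930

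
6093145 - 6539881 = -446736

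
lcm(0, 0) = 0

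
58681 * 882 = 51756642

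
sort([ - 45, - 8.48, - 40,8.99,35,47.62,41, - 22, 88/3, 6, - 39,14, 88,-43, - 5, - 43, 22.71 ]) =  [ - 45, - 43,  -  43, - 40 , - 39, - 22, - 8.48 , - 5, 6, 8.99,14, 22.71,  88/3, 35,  41,47.62, 88] 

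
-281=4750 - 5031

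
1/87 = 1/87 = 0.01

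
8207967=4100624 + 4107343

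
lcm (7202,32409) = 64818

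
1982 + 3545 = 5527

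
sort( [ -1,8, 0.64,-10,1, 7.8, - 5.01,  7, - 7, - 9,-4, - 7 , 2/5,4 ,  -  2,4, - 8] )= [ - 10,-9,  -  8 ,-7, -7 , - 5.01,-4, - 2, - 1, 2/5, 0.64, 1,4, 4, 7,7.8,  8 ] 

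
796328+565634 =1361962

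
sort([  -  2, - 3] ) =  [ - 3, - 2 ]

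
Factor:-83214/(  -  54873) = 2^1* 3^1*7^(  -  1 )*13^(-1)*23^1 = 138/91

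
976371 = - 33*( - 29587)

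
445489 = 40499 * 11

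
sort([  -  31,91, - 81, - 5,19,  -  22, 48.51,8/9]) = [ - 81, - 31, - 22, -5,8/9,19,48.51,91 ]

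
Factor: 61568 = 2^7*13^1 * 37^1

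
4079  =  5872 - 1793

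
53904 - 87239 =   -  33335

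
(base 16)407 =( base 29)16g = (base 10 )1031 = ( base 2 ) 10000000111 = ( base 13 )614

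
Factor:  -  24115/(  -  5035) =7^1*13^1*19^( - 1 ) = 91/19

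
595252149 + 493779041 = 1089031190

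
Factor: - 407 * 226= - 2^1*11^1*37^1 * 113^1 =- 91982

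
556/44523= 556/44523  =  0.01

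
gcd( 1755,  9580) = 5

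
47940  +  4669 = 52609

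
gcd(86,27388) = 2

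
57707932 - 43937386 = 13770546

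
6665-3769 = 2896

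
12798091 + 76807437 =89605528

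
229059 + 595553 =824612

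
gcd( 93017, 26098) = 1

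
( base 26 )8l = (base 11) 199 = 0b11100101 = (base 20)B9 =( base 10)229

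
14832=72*206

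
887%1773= 887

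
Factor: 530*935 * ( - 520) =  - 2^4*5^3*11^1*13^1*17^1*53^1  =  -257686000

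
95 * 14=1330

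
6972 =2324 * 3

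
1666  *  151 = 251566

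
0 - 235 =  - 235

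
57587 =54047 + 3540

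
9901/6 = 1650 + 1/6 =1650.17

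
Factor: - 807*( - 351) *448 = 126899136 = 2^6*3^4 * 7^1*13^1*269^1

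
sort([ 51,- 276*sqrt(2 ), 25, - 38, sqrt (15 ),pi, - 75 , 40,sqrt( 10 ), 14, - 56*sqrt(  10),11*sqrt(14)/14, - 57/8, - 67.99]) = [ - 276*sqrt( 2 ),-56*sqrt( 10),-75, - 67.99, - 38, -57/8 , 11*sqrt( 14) /14,pi,sqrt(10 ), sqrt(15),14,25, 40,51]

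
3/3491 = 3/3491 = 0.00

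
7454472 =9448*789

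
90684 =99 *916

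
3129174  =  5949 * 526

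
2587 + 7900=10487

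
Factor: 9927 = 3^2*1103^1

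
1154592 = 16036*72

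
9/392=9/392 =0.02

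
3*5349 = 16047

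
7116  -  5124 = 1992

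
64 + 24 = 88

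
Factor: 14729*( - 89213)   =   - 1314018277 = - 11^1*13^1*103^1*89213^1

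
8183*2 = 16366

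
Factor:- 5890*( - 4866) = 28660740 =2^2*3^1*5^1*19^1*31^1*811^1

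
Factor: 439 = 439^1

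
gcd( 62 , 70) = 2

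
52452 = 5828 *9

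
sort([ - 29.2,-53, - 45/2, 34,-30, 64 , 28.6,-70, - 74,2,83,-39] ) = [-74, - 70,-53 ,-39, -30, - 29.2, - 45/2,  2 , 28.6, 34,64,83 ] 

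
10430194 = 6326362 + 4103832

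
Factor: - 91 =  - 7^1*13^1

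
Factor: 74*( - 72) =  - 5328 = - 2^4*3^2*37^1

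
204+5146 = 5350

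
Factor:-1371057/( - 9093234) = 2^( - 1)*23^( - 1 )*53^1*131^( - 1 )*503^( - 1 )*8623^1 =457019/3031078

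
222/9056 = 111/4528  =  0.02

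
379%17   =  5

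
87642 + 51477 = 139119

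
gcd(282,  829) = 1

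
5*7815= 39075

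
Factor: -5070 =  - 2^1*3^1*5^1 * 13^2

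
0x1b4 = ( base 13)277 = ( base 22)ji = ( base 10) 436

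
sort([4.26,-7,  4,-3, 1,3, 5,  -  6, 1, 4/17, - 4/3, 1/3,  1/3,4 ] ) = [ - 7, - 6, - 3, - 4/3,4/17, 1/3,1/3,  1, 1,3, 4,4, 4.26, 5 ]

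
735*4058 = 2982630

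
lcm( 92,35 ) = 3220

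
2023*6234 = 12611382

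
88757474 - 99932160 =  - 11174686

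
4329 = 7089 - 2760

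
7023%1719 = 147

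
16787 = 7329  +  9458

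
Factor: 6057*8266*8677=2^1*3^2*673^1*4133^1*8677^1 = 434432764674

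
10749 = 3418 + 7331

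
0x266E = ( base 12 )583A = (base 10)9838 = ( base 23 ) IDH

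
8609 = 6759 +1850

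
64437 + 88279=152716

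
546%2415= 546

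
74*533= 39442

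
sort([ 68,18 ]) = [18 , 68]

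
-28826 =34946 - 63772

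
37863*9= 340767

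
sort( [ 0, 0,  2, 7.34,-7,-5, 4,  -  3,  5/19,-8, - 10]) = [ - 10,-8, - 7, - 5,  -  3,0, 0, 5/19, 2, 4, 7.34 ]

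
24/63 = 8/21 = 0.38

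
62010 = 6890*9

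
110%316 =110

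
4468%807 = 433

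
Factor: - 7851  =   - 3^1*2617^1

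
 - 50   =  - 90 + 40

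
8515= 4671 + 3844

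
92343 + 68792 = 161135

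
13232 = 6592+6640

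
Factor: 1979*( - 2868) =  - 5675772= -2^2*3^1 * 239^1 * 1979^1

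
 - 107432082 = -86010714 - 21421368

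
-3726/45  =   - 83 + 1/5 = - 82.80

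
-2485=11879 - 14364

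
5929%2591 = 747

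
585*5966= 3490110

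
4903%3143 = 1760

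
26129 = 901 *29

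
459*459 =210681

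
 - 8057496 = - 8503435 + 445939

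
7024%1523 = 932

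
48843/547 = 89+160/547 = 89.29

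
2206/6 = 1103/3  =  367.67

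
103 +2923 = 3026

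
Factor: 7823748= 2^2*3^1*313^1*2083^1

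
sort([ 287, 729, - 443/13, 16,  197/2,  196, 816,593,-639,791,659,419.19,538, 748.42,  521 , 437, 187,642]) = [ - 639, - 443/13,16 , 197/2,187,196,287,419.19, 437,521,538,593,  642 , 659  ,  729,748.42, 791 , 816]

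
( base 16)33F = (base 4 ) 30333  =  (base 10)831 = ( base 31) QP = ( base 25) 186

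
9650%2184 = 914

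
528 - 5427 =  - 4899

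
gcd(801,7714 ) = 1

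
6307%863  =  266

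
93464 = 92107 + 1357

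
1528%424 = 256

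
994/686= 71/49 = 1.45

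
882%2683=882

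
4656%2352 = 2304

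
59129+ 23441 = 82570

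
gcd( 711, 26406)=9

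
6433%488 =89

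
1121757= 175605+946152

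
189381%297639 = 189381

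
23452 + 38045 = 61497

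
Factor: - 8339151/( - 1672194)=2^(- 1) * 337^( - 1) *827^( - 1)  *  2779717^1 = 2779717/557398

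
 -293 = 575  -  868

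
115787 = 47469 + 68318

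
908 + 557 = 1465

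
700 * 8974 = 6281800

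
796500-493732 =302768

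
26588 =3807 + 22781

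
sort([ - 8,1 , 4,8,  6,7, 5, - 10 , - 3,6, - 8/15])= [ - 10, - 8, - 3, - 8/15,1, 4, 5,6,6, 7, 8]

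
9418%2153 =806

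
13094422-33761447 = -20667025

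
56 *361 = 20216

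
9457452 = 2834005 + 6623447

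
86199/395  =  86199/395 =218.23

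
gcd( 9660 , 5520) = 1380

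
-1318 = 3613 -4931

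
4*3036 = 12144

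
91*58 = 5278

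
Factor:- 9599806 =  - 2^1 * 103^1*46601^1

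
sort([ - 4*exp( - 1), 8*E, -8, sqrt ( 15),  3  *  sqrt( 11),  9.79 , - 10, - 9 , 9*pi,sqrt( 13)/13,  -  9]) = [ - 10, - 9,-9,-8, - 4*exp ( -1), sqrt( 13)/13, sqrt ( 15 ),9.79, 3 * sqrt( 11),  8*E,9*pi]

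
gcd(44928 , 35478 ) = 54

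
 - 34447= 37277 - 71724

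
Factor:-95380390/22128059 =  - 2^1*5^1*7^1*47^1*  53^1*547^1*1087^( -1 )*20357^( - 1 ) 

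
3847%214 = 209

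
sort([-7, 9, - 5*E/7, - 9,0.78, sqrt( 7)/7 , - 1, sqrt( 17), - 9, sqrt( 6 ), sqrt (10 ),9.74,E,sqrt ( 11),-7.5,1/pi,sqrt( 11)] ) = [-9, - 9, - 7.5,- 7,-5* E/7,-1, 1/pi,sqrt( 7)/7, 0.78, sqrt( 6) , E,sqrt(10),sqrt( 11 ),sqrt( 11), sqrt( 17),9, 9.74]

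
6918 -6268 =650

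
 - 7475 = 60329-67804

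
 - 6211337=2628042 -8839379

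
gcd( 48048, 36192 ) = 624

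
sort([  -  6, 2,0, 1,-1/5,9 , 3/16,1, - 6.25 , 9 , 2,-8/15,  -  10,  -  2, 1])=[ - 10,  -  6.25, - 6, - 2,  -  8/15, -1/5,0,3/16,1,1,1, 2, 2,9,  9 ] 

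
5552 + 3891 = 9443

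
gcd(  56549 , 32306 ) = 1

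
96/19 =5+ 1/19 = 5.05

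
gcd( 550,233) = 1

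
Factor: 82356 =2^2 * 3^1*6863^1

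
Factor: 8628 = 2^2*3^1*719^1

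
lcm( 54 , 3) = 54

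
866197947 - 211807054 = 654390893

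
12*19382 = 232584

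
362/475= 362/475 = 0.76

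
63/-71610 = -1  +  3407/3410 = -0.00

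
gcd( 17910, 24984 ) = 18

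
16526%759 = 587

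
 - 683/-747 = 683/747 = 0.91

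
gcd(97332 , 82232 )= 4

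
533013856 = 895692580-362678724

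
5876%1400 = 276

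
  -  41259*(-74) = 3053166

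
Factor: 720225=3^3*5^2*11^1*97^1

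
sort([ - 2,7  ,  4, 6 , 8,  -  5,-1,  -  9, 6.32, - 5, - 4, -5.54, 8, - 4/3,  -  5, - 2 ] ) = [ - 9, - 5.54, - 5,  -  5, - 5, - 4, - 2, - 2, - 4/3, - 1, 4, 6, 6.32, 7,8, 8 ] 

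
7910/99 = 79+89/99=79.90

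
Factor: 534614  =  2^1*267307^1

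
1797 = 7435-5638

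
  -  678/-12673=678/12673 = 0.05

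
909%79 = 40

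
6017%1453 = 205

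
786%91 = 58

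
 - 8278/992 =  - 4139/496 = - 8.34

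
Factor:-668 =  - 2^2*167^1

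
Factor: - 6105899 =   -  6105899^1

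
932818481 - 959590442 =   -  26771961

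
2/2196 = 1/1098 = 0.00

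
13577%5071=3435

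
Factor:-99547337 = -59^1*103^1* 16381^1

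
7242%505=172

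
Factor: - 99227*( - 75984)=2^4*3^1*67^1*1481^1*1583^1 = 7539664368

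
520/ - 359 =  - 2 + 198/359=-1.45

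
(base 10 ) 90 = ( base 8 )132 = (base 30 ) 30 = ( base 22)42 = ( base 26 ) 3c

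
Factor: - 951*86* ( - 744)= 2^4*3^2*31^1*43^1*317^1  =  60848784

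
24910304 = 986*25264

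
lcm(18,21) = 126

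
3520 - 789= 2731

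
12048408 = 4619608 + 7428800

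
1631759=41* 39799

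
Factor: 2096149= 11^1* 29^1*6571^1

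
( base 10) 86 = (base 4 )1112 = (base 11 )79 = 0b1010110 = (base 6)222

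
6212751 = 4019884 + 2192867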